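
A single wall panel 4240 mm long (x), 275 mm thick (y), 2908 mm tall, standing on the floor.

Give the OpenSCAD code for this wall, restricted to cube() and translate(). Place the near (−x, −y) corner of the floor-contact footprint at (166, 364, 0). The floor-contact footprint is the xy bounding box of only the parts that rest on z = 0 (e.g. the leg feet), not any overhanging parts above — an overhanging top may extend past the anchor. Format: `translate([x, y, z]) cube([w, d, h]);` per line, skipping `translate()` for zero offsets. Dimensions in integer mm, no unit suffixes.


translate([166, 364, 0]) cube([4240, 275, 2908]);


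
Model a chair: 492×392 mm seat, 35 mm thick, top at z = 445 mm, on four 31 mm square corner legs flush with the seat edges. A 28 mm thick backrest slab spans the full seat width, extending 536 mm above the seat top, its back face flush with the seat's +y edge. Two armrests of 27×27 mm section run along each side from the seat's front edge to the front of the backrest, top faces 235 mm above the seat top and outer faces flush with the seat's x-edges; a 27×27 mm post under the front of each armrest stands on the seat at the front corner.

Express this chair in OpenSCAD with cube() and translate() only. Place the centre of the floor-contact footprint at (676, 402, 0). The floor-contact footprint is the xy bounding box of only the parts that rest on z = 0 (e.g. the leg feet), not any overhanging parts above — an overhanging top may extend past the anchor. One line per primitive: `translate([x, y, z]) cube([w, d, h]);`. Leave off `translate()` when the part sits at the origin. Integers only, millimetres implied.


// leg_h = 445 - 35 = 410
// arm post h = 235 - 27 = 208
translate([430, 206, 410]) cube([492, 392, 35]);
translate([430, 206, 0]) cube([31, 31, 410]);
translate([891, 206, 0]) cube([31, 31, 410]);
translate([430, 567, 0]) cube([31, 31, 410]);
translate([891, 567, 0]) cube([31, 31, 410]);
translate([430, 570, 445]) cube([492, 28, 536]);
translate([430, 206, 653]) cube([27, 364, 27]);
translate([895, 206, 653]) cube([27, 364, 27]);
translate([430, 206, 445]) cube([27, 27, 208]);
translate([895, 206, 445]) cube([27, 27, 208]);


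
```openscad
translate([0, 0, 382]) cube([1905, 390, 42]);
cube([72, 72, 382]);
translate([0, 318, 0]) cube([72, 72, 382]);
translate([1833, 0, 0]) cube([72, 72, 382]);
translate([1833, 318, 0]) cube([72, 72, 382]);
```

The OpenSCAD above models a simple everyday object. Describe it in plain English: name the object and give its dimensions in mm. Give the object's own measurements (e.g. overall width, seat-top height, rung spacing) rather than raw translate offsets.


A long wooden bench with a 1905 mm (x) × 390 mm (y) seat, 42 mm thick, its top surface 424 mm above the floor. Four 72 mm square legs at the seat corners, flush with the edges, run from z = 0 to the seat underside.


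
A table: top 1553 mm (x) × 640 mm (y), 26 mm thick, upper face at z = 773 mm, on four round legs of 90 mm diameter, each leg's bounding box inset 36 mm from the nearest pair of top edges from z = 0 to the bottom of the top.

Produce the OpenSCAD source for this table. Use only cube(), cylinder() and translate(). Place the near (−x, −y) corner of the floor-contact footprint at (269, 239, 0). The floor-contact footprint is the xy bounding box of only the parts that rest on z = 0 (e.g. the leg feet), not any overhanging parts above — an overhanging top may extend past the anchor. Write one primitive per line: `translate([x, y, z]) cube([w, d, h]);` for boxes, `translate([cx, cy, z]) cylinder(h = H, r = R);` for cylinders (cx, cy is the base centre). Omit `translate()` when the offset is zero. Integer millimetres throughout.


translate([233, 203, 747]) cube([1553, 640, 26]);
translate([314, 284, 0]) cylinder(h = 747, r = 45);
translate([1705, 284, 0]) cylinder(h = 747, r = 45);
translate([314, 762, 0]) cylinder(h = 747, r = 45);
translate([1705, 762, 0]) cylinder(h = 747, r = 45);


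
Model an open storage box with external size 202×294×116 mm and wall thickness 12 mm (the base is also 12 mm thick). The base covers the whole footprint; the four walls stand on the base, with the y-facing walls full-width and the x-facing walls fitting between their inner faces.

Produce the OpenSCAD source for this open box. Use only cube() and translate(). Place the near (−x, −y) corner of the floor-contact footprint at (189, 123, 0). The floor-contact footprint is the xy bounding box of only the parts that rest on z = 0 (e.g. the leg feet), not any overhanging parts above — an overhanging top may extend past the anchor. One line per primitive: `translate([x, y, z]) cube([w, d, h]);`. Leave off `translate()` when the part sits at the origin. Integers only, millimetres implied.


translate([189, 123, 0]) cube([202, 294, 12]);
translate([189, 123, 12]) cube([202, 12, 104]);
translate([189, 405, 12]) cube([202, 12, 104]);
translate([189, 135, 12]) cube([12, 270, 104]);
translate([379, 135, 12]) cube([12, 270, 104]);


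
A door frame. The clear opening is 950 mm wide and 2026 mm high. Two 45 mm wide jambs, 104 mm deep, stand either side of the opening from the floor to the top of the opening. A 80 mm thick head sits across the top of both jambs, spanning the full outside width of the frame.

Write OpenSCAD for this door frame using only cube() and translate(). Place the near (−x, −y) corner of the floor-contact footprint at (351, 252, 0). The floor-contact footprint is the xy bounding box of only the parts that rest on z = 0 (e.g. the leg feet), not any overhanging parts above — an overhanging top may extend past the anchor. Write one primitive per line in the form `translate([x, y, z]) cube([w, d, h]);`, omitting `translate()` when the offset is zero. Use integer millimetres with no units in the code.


translate([351, 252, 0]) cube([45, 104, 2026]);
translate([1346, 252, 0]) cube([45, 104, 2026]);
translate([351, 252, 2026]) cube([1040, 104, 80]);


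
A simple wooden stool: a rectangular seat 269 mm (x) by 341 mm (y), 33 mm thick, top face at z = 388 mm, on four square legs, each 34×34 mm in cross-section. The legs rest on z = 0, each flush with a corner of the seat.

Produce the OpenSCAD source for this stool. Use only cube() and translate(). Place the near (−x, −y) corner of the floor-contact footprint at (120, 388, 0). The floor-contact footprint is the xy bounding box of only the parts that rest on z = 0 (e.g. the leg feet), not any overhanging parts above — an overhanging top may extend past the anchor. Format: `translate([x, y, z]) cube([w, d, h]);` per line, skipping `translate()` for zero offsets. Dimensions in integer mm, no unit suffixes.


// leg_h = 388 - 33 = 355
translate([120, 388, 355]) cube([269, 341, 33]);
translate([120, 388, 0]) cube([34, 34, 355]);
translate([355, 388, 0]) cube([34, 34, 355]);
translate([120, 695, 0]) cube([34, 34, 355]);
translate([355, 695, 0]) cube([34, 34, 355]);


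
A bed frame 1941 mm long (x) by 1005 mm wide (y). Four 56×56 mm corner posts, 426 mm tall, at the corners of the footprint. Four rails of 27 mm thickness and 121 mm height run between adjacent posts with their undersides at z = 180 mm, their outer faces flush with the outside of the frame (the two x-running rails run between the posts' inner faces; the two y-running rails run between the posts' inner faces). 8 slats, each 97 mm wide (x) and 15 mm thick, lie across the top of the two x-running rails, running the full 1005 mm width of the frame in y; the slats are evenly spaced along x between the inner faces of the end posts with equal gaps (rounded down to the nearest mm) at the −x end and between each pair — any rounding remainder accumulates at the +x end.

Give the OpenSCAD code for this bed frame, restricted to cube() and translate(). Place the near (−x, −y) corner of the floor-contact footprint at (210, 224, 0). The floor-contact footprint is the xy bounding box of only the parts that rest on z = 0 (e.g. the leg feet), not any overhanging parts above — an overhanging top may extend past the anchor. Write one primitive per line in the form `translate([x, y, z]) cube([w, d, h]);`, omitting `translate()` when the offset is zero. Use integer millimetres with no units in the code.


translate([210, 224, 0]) cube([56, 56, 426]);
translate([210, 1173, 0]) cube([56, 56, 426]);
translate([2095, 224, 0]) cube([56, 56, 426]);
translate([2095, 1173, 0]) cube([56, 56, 426]);
translate([266, 224, 180]) cube([1829, 27, 121]);
translate([266, 1202, 180]) cube([1829, 27, 121]);
translate([210, 280, 180]) cube([27, 893, 121]);
translate([2124, 280, 180]) cube([27, 893, 121]);
translate([383, 224, 301]) cube([97, 1005, 15]);
translate([597, 224, 301]) cube([97, 1005, 15]);
translate([811, 224, 301]) cube([97, 1005, 15]);
translate([1025, 224, 301]) cube([97, 1005, 15]);
translate([1239, 224, 301]) cube([97, 1005, 15]);
translate([1453, 224, 301]) cube([97, 1005, 15]);
translate([1667, 224, 301]) cube([97, 1005, 15]);
translate([1881, 224, 301]) cube([97, 1005, 15]);


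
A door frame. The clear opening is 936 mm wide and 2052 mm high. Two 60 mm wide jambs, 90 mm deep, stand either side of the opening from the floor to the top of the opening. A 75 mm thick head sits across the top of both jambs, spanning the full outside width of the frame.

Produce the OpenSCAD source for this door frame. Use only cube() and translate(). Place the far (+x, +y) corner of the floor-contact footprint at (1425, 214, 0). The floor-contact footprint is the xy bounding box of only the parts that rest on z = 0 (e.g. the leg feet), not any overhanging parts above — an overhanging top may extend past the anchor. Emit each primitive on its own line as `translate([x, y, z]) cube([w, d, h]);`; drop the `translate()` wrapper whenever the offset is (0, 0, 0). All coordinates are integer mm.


translate([369, 124, 0]) cube([60, 90, 2052]);
translate([1365, 124, 0]) cube([60, 90, 2052]);
translate([369, 124, 2052]) cube([1056, 90, 75]);


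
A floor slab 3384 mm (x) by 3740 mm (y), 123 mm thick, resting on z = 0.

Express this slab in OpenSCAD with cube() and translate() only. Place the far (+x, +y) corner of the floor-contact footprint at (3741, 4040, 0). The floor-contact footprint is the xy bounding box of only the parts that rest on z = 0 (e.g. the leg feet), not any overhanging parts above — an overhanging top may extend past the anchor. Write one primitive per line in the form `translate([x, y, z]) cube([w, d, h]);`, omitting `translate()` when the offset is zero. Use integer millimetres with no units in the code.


translate([357, 300, 0]) cube([3384, 3740, 123]);


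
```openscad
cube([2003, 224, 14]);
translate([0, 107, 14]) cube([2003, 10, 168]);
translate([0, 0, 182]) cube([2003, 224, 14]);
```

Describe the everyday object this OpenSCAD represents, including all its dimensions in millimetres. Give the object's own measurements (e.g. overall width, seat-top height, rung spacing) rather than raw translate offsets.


An I-beam lying along x, 2003 mm long. Overall section height 196 mm. Two flanges 224 mm wide (y) and 14 mm thick, one on the floor and one at the top; a web 10 mm thick runs between them, centred on the flange width.


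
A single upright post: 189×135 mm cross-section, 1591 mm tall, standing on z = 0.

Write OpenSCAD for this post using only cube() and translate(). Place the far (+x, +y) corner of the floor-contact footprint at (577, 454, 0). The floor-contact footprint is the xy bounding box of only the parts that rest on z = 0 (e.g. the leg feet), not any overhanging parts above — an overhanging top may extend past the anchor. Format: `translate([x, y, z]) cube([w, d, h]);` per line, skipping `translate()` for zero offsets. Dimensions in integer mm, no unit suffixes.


translate([388, 319, 0]) cube([189, 135, 1591]);


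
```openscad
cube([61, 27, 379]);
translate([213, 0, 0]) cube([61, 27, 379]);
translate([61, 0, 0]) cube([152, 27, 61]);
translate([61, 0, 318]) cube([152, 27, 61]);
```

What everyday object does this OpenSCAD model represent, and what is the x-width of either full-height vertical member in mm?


A picture frame. The border width is 61 mm.

Four thin pieces enclosing a rectangular opening — a picture frame. The two full-height stiles are 379 mm tall; the top rail sits at z = 318 and is 61 mm tall, so the border above the opening is 379 − 318 = 61 mm, matching the stile x-width.


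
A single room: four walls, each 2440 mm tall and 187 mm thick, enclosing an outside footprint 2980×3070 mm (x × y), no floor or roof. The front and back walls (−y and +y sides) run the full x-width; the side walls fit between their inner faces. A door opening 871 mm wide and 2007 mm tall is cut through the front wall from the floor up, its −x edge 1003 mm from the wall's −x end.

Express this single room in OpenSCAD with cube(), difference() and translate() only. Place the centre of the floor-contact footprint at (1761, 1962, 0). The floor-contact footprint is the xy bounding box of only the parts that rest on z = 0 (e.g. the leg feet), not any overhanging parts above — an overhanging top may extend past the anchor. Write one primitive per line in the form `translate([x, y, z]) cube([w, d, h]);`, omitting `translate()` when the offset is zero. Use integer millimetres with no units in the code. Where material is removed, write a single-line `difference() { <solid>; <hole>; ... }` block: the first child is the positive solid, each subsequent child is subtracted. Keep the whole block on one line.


difference() { translate([271, 427, 0]) cube([2980, 187, 2440]); translate([1274, 427, 0]) cube([871, 187, 2007]); }
translate([271, 3310, 0]) cube([2980, 187, 2440]);
translate([271, 614, 0]) cube([187, 2696, 2440]);
translate([3064, 614, 0]) cube([187, 2696, 2440]);


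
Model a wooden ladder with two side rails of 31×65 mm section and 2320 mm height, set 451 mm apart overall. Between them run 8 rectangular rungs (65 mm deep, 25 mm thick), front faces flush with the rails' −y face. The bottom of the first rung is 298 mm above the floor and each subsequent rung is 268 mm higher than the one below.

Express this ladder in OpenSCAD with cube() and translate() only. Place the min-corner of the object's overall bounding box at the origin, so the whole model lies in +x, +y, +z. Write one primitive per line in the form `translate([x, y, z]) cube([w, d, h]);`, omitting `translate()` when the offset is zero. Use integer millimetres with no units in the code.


// rung span = 451 - 2*31 = 389
// rung[k] z = 298 + k*268
cube([31, 65, 2320]);
translate([420, 0, 0]) cube([31, 65, 2320]);
translate([31, 0, 298]) cube([389, 65, 25]);
translate([31, 0, 566]) cube([389, 65, 25]);
translate([31, 0, 834]) cube([389, 65, 25]);
translate([31, 0, 1102]) cube([389, 65, 25]);
translate([31, 0, 1370]) cube([389, 65, 25]);
translate([31, 0, 1638]) cube([389, 65, 25]);
translate([31, 0, 1906]) cube([389, 65, 25]);
translate([31, 0, 2174]) cube([389, 65, 25]);


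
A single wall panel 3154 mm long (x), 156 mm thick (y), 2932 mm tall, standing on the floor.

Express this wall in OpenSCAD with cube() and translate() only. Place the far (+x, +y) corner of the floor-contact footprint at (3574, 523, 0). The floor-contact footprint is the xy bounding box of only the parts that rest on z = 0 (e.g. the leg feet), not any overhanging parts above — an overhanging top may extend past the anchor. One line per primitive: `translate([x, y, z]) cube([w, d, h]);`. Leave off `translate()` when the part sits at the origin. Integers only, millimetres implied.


translate([420, 367, 0]) cube([3154, 156, 2932]);


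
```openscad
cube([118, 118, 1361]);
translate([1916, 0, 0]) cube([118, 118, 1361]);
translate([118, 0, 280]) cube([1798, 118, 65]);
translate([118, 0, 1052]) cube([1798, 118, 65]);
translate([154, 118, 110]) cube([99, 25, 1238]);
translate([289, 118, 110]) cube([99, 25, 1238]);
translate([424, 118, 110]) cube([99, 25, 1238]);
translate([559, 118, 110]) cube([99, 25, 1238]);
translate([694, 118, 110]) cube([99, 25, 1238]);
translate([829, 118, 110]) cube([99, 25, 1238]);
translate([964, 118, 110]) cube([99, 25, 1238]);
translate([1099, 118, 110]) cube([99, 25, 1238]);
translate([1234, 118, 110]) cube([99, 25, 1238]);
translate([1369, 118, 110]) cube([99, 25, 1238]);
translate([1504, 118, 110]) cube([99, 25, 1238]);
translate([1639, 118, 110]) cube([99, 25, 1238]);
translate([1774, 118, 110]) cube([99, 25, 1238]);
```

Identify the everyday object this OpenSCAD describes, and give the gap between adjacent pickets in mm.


A fence section. The picket gap is 36 mm.

Two posts, two rails, 13 pickets — a fence section. Span 1798 mm holds 13 pickets of 99 mm with 14 equal gaps: ⌊(1798 − 13·99) / 14⌋ = 36 mm.


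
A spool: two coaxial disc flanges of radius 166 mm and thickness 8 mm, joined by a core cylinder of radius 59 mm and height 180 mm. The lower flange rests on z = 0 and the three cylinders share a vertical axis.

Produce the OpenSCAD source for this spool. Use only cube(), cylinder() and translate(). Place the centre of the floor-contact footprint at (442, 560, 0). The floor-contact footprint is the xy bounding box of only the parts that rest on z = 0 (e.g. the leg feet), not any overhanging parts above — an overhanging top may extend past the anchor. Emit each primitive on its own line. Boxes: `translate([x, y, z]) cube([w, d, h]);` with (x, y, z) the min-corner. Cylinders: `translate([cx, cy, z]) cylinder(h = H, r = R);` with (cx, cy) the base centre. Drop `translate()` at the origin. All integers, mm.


translate([442, 560, 0]) cylinder(h = 8, r = 166);
translate([442, 560, 8]) cylinder(h = 180, r = 59);
translate([442, 560, 188]) cylinder(h = 8, r = 166);


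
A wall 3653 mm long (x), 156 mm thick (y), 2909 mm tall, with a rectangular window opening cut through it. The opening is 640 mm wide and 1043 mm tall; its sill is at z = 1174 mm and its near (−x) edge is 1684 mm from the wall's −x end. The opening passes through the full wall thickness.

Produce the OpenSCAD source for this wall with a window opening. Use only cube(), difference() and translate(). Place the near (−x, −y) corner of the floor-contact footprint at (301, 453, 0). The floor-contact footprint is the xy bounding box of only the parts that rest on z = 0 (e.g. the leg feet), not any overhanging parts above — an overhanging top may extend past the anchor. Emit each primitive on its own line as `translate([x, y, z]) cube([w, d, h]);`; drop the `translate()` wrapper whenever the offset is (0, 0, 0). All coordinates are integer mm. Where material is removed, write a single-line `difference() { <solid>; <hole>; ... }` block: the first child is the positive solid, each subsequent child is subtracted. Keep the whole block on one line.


difference() { translate([301, 453, 0]) cube([3653, 156, 2909]); translate([1985, 453, 1174]) cube([640, 156, 1043]); }


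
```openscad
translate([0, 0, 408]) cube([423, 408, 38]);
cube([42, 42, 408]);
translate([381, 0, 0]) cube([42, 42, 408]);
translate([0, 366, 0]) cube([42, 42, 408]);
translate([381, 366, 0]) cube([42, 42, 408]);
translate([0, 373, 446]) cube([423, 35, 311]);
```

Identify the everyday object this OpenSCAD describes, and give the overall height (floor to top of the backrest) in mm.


A chair. The overall height is 757 mm.

A slab on four corner posts with a tall panel at the back — a chair. The seat slab sits at z = 408 with thickness 38, and the 311 mm backrest starts at the seat top, so the overall height is 408 + 38 + 311 = 757 mm.


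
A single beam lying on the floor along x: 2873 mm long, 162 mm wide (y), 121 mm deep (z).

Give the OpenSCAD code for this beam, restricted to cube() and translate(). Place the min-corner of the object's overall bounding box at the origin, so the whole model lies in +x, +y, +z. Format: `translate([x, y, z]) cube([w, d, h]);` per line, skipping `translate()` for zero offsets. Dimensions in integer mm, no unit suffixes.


cube([2873, 162, 121]);


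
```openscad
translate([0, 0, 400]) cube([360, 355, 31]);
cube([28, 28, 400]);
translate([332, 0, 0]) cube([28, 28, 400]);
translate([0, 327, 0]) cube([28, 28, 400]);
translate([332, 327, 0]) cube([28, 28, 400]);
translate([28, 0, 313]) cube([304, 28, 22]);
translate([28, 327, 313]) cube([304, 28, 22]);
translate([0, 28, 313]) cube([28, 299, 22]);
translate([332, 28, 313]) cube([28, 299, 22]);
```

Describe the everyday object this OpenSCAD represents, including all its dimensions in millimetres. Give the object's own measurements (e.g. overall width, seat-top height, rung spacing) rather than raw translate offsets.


A simple wooden stool: a rectangular seat 360 mm (x) by 355 mm (y), 31 mm thick, top face at z = 431 mm, on four square legs, each 28×28 mm in cross-section. The legs rest on z = 0, each flush with a corner of the seat. Four stretchers, 28 mm wide and 22 mm tall, connect adjacent legs with their undersides at z = 313 mm, each running between the inner faces of the legs it joins and aligned with the legs' outer faces on the other axis.


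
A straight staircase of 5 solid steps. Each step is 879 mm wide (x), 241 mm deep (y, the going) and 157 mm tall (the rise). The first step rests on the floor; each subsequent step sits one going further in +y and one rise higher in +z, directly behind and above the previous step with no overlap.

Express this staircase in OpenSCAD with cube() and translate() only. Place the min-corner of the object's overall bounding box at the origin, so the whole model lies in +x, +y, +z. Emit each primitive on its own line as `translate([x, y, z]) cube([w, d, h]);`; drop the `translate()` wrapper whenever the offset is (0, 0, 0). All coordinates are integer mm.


cube([879, 241, 157]);
translate([0, 241, 157]) cube([879, 241, 157]);
translate([0, 482, 314]) cube([879, 241, 157]);
translate([0, 723, 471]) cube([879, 241, 157]);
translate([0, 964, 628]) cube([879, 241, 157]);


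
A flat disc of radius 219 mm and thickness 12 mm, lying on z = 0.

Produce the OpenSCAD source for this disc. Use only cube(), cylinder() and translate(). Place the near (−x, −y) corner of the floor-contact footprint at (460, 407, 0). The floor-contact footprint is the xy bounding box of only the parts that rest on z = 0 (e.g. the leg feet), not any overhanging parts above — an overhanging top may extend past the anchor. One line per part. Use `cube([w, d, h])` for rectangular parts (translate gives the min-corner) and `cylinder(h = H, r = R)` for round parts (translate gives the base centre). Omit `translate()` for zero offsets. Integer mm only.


translate([679, 626, 0]) cylinder(h = 12, r = 219);


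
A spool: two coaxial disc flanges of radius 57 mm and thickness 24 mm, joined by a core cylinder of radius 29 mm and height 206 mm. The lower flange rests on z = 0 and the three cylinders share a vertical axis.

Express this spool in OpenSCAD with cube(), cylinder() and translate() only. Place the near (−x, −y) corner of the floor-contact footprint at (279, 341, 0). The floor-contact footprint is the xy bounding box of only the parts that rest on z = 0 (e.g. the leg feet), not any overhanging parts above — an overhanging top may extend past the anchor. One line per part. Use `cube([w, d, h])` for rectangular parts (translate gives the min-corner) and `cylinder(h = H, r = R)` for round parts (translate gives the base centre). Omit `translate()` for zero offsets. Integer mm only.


translate([336, 398, 0]) cylinder(h = 24, r = 57);
translate([336, 398, 24]) cylinder(h = 206, r = 29);
translate([336, 398, 230]) cylinder(h = 24, r = 57);


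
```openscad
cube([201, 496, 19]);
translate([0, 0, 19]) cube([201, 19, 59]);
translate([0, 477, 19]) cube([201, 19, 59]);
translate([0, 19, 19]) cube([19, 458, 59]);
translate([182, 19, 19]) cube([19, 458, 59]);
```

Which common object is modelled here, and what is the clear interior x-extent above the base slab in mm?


An open box. The internal width is 163 mm.

A 201×496 base slab with four walls standing on it — an open box. The base is 201 mm wide and the walls are 19 mm thick, so the internal width is 201 − 2 × 19 = 163 mm.


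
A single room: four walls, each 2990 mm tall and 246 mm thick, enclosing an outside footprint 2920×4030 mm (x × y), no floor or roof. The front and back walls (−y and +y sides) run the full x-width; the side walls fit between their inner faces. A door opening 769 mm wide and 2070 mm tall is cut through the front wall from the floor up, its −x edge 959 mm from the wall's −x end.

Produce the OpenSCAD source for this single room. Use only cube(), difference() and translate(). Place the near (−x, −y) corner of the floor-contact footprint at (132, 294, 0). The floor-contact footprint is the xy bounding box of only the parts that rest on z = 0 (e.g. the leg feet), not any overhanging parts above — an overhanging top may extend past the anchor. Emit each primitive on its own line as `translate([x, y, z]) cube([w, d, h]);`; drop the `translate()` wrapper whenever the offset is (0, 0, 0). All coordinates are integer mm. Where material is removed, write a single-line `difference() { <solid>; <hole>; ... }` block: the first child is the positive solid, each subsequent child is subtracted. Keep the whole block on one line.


difference() { translate([132, 294, 0]) cube([2920, 246, 2990]); translate([1091, 294, 0]) cube([769, 246, 2070]); }
translate([132, 4078, 0]) cube([2920, 246, 2990]);
translate([132, 540, 0]) cube([246, 3538, 2990]);
translate([2806, 540, 0]) cube([246, 3538, 2990]);


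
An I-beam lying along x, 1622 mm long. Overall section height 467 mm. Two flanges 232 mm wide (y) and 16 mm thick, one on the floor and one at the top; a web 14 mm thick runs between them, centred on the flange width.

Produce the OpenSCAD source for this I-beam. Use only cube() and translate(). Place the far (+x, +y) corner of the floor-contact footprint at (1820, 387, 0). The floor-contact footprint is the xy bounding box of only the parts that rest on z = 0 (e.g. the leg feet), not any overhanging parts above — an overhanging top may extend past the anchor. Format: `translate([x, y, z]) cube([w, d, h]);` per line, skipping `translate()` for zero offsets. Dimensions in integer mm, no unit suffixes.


translate([198, 155, 0]) cube([1622, 232, 16]);
translate([198, 264, 16]) cube([1622, 14, 435]);
translate([198, 155, 451]) cube([1622, 232, 16]);


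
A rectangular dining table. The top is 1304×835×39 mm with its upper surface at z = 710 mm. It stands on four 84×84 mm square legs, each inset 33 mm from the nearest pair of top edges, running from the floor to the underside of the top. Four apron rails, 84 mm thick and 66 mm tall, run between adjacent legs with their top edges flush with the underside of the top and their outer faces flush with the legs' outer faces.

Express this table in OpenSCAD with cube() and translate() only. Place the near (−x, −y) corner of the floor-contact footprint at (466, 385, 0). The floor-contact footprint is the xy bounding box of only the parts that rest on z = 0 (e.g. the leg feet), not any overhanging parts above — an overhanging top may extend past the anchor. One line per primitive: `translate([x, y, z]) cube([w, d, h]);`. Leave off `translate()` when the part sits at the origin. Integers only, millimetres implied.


// leg_h = 710 - 39 = 671
// apron z = 671 - 66 = 605
translate([433, 352, 671]) cube([1304, 835, 39]);
translate([466, 385, 0]) cube([84, 84, 671]);
translate([1620, 385, 0]) cube([84, 84, 671]);
translate([466, 1070, 0]) cube([84, 84, 671]);
translate([1620, 1070, 0]) cube([84, 84, 671]);
translate([550, 385, 605]) cube([1070, 84, 66]);
translate([550, 1070, 605]) cube([1070, 84, 66]);
translate([466, 469, 605]) cube([84, 601, 66]);
translate([1620, 469, 605]) cube([84, 601, 66]);


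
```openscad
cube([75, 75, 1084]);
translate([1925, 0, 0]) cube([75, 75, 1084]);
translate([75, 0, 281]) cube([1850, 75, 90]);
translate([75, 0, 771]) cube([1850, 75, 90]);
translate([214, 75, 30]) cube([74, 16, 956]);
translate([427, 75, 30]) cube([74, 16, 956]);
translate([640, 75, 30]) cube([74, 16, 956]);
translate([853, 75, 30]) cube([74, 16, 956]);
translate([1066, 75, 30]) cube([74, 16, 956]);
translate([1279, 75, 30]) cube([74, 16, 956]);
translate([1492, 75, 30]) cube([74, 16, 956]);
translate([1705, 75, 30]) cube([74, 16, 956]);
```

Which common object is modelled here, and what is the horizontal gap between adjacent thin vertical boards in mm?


A fence section. The picket gap is 139 mm.

Two posts, two rails, 8 pickets — a fence section. Span 1850 mm holds 8 pickets of 74 mm with 9 equal gaps: ⌊(1850 − 8·74) / 9⌋ = 139 mm.


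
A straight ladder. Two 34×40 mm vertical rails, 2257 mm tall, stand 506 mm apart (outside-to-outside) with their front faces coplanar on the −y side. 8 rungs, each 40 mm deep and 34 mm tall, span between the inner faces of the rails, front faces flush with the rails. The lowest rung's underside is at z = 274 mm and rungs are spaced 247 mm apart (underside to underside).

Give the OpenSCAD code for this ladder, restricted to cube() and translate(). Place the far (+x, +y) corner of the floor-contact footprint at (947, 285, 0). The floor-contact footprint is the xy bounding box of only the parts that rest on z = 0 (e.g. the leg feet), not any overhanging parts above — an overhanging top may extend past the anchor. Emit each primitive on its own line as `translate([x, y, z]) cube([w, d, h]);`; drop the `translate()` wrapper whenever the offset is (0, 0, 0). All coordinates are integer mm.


translate([441, 245, 0]) cube([34, 40, 2257]);
translate([913, 245, 0]) cube([34, 40, 2257]);
translate([475, 245, 274]) cube([438, 40, 34]);
translate([475, 245, 521]) cube([438, 40, 34]);
translate([475, 245, 768]) cube([438, 40, 34]);
translate([475, 245, 1015]) cube([438, 40, 34]);
translate([475, 245, 1262]) cube([438, 40, 34]);
translate([475, 245, 1509]) cube([438, 40, 34]);
translate([475, 245, 1756]) cube([438, 40, 34]);
translate([475, 245, 2003]) cube([438, 40, 34]);


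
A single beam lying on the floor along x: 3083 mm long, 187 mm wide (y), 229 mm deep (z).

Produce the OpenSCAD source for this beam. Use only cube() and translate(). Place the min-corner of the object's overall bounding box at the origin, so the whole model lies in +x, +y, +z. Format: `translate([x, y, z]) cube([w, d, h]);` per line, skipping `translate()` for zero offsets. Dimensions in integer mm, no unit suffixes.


cube([3083, 187, 229]);


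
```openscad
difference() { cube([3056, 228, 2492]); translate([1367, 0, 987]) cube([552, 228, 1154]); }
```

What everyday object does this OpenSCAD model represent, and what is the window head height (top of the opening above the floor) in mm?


A wall with a window opening. The window head height is 2141 mm.

A wall with a rectangular opening subtracted — a window. Sill at z = 987, opening 1154 mm tall, so the head is at 987 + 1154 = 2141 mm.


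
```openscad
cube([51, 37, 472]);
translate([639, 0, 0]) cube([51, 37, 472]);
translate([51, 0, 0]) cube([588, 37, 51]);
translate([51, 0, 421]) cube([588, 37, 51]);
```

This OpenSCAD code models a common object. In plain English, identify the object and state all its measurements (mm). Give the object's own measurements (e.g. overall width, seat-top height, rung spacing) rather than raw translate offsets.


A rectangular picture frame lying in the x–z plane (depth along y). The opening is 588 mm wide (x) by 370 mm tall (z), surrounded by a border 51 mm wide on all four sides. The frame is 37 mm deep and is made of two full-height vertical stiles with two horizontal rails fitted between them.


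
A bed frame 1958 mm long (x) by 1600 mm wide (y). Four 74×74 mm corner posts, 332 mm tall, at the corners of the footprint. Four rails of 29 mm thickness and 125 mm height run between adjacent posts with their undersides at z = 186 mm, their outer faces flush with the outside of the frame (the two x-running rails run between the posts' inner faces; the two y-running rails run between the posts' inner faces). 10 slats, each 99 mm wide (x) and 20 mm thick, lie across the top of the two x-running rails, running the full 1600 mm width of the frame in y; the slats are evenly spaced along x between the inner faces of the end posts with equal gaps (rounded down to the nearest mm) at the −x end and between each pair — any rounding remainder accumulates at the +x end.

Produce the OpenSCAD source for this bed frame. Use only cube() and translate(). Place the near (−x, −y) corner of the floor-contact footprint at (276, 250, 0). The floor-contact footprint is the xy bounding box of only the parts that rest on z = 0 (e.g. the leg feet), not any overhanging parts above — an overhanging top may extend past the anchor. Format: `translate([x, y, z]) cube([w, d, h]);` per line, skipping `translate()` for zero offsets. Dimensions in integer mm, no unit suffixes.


translate([276, 250, 0]) cube([74, 74, 332]);
translate([276, 1776, 0]) cube([74, 74, 332]);
translate([2160, 250, 0]) cube([74, 74, 332]);
translate([2160, 1776, 0]) cube([74, 74, 332]);
translate([350, 250, 186]) cube([1810, 29, 125]);
translate([350, 1821, 186]) cube([1810, 29, 125]);
translate([276, 324, 186]) cube([29, 1452, 125]);
translate([2205, 324, 186]) cube([29, 1452, 125]);
translate([424, 250, 311]) cube([99, 1600, 20]);
translate([597, 250, 311]) cube([99, 1600, 20]);
translate([770, 250, 311]) cube([99, 1600, 20]);
translate([943, 250, 311]) cube([99, 1600, 20]);
translate([1116, 250, 311]) cube([99, 1600, 20]);
translate([1289, 250, 311]) cube([99, 1600, 20]);
translate([1462, 250, 311]) cube([99, 1600, 20]);
translate([1635, 250, 311]) cube([99, 1600, 20]);
translate([1808, 250, 311]) cube([99, 1600, 20]);
translate([1981, 250, 311]) cube([99, 1600, 20]);


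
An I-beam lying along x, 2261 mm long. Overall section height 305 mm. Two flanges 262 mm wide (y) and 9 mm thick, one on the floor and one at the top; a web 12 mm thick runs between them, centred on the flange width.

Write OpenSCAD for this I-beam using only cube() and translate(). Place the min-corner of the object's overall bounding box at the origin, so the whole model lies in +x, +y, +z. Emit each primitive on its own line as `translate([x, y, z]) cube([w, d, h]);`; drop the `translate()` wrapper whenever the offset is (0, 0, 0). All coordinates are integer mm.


cube([2261, 262, 9]);
translate([0, 125, 9]) cube([2261, 12, 287]);
translate([0, 0, 296]) cube([2261, 262, 9]);


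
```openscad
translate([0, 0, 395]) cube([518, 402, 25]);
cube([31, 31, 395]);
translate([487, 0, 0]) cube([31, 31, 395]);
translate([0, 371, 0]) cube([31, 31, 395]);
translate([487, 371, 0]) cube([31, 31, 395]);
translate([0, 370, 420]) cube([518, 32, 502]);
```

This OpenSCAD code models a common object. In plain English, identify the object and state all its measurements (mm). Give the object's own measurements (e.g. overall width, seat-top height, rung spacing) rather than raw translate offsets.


A chair. The seat is a 518×402×25 mm slab with its top at z = 420 mm, on four 31×31 mm corner legs (flush with the seat edges, standing on z = 0). A flat backrest 32 mm thick, 502 mm tall, spans the full seat width and rises from the seat top along its +y edge, rear face flush with the rear of the seat.


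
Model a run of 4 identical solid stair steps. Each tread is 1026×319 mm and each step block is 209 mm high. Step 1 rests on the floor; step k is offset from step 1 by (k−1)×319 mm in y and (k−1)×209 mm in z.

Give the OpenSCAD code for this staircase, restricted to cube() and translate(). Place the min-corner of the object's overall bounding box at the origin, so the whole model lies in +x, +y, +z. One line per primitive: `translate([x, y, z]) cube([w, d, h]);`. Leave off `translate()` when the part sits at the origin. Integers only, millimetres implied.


cube([1026, 319, 209]);
translate([0, 319, 209]) cube([1026, 319, 209]);
translate([0, 638, 418]) cube([1026, 319, 209]);
translate([0, 957, 627]) cube([1026, 319, 209]);


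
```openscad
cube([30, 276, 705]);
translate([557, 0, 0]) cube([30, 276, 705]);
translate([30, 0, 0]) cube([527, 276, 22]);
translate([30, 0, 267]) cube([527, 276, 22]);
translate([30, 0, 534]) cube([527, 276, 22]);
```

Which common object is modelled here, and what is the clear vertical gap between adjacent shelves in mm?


A bookshelf. The clear shelf gap is 245 mm.

Two tall side panels with 3 horizontal boards between them — a bookshelf. The first two shelf undersides are at z = 0 and z = 267; with shelf thickness 22, the clear gap is 267 − 0 − 22 = 245 mm.


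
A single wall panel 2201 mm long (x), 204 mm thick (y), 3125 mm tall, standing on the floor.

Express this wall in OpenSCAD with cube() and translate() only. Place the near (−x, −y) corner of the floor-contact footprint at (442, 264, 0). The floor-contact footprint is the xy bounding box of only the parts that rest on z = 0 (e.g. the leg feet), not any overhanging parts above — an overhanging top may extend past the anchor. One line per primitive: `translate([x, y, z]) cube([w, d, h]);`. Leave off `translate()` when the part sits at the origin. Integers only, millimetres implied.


translate([442, 264, 0]) cube([2201, 204, 3125]);


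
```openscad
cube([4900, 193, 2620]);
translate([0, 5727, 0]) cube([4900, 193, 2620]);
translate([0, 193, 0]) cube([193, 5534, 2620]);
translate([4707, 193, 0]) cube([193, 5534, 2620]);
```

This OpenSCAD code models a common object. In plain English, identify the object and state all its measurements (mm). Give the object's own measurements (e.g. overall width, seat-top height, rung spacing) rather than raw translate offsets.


The wall frame of a small rectangular building: four walls, each 2620 mm tall and 193 mm thick, enclosing a footprint 4900 mm (x) by 5920 mm (y) outside-to-outside, with no floor or roof. The front and back walls (the −y and +y sides) span the full width; the two side walls fit between them.


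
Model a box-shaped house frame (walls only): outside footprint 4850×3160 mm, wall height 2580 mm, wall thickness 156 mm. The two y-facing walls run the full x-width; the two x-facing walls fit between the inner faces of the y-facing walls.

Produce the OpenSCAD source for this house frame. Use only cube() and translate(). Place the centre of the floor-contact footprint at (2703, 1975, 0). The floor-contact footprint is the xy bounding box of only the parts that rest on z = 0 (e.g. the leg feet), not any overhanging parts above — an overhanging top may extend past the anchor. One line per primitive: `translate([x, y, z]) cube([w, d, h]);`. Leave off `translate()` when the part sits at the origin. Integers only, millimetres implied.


translate([278, 395, 0]) cube([4850, 156, 2580]);
translate([278, 3399, 0]) cube([4850, 156, 2580]);
translate([278, 551, 0]) cube([156, 2848, 2580]);
translate([4972, 551, 0]) cube([156, 2848, 2580]);


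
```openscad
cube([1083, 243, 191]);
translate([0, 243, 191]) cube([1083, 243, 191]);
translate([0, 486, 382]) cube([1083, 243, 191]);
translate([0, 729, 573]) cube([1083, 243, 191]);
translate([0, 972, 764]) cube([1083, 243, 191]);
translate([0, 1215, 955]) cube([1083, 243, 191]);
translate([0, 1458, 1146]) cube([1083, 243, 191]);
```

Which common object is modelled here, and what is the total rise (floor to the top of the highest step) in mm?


A staircase. The total rise is 1337 mm.

7 identical blocks, each offset up and back from the previous — a staircase. Each step is 191 mm tall and there are 7 of them, so the total rise is 7 × 191 = 1337 mm.


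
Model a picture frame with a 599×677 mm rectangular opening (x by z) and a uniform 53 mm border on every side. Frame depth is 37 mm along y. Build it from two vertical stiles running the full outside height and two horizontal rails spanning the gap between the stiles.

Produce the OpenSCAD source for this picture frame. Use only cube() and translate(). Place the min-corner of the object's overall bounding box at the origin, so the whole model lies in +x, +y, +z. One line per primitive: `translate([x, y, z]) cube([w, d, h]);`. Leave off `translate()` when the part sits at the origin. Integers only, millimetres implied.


cube([53, 37, 783]);
translate([652, 0, 0]) cube([53, 37, 783]);
translate([53, 0, 0]) cube([599, 37, 53]);
translate([53, 0, 730]) cube([599, 37, 53]);
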